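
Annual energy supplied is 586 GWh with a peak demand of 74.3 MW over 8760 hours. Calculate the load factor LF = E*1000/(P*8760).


LF = 586 * 1000 / (74.3 * 8760) = 0.9003


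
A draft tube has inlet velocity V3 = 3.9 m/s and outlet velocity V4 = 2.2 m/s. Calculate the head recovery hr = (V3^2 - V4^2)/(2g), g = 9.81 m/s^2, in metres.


hr = (3.9^2 - 2.2^2) / (2*9.81) = 0.5285 m


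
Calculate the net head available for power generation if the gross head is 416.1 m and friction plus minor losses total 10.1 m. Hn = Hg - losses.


Hn = 416.1 - 10.1 = 406.0000 m


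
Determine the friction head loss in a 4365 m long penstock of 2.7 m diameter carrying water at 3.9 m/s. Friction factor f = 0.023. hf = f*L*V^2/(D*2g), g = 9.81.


hf = 0.023 * 4365 * 3.9^2 / (2.7 * 2 * 9.81) = 28.8256 m


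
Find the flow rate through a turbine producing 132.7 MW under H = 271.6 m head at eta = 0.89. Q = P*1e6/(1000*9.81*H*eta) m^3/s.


Q = 132.7 * 1e6 / (1000 * 9.81 * 271.6 * 0.89) = 55.9606 m^3/s


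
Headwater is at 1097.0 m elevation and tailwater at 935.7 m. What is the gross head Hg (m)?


Hg = 1097.0 - 935.7 = 161.3000 m


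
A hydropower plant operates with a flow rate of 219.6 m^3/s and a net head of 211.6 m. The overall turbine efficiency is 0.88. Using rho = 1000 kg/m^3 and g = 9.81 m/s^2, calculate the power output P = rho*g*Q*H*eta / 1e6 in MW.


P = 1000 * 9.81 * 219.6 * 211.6 * 0.88 / 1e6 = 401.1434 MW


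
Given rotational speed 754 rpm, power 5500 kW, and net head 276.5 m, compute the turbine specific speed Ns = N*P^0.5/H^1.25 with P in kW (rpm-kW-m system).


Ns = 754 * 5500^0.5 / 276.5^1.25 = 49.5945


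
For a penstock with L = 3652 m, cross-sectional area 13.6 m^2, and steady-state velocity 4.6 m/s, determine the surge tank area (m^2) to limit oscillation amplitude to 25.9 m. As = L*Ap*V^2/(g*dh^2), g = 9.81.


As = 3652 * 13.6 * 4.6^2 / (9.81 * 25.9^2) = 159.7044 m^2


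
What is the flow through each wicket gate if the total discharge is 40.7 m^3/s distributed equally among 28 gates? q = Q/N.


q = 40.7 / 28 = 1.4536 m^3/s


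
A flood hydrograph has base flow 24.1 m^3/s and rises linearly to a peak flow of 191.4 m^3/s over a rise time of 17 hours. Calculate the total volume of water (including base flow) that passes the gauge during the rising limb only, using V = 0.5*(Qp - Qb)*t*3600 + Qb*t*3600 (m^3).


V = 0.5*(191.4 - 24.1)*17*3600 + 24.1*17*3600 = 6.5943e+06 m^3


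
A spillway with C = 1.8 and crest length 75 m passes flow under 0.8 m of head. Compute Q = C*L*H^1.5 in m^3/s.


Q = 1.8 * 75 * 0.8^1.5 = 96.5981 m^3/s


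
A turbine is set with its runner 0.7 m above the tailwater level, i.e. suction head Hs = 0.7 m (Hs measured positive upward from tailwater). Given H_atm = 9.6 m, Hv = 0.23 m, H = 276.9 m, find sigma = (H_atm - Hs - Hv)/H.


sigma = (9.6 - 0.7 - 0.23) / 276.9 = 0.0313


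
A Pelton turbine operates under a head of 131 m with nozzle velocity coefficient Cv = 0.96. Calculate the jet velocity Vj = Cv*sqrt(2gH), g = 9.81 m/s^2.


Vj = 0.96 * sqrt(2*9.81*131) = 48.6694 m/s


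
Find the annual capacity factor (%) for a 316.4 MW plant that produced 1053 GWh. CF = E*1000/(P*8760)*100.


CF = 1053 * 1000 / (316.4 * 8760) * 100 = 37.9916 %


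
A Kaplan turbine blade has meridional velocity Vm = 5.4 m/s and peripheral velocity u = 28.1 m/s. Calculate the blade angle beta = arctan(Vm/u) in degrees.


beta = arctan(5.4 / 28.1) = 10.8780 degrees


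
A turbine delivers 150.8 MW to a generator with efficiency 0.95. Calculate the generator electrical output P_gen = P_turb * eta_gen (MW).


P_gen = 150.8 * 0.95 = 143.2600 MW


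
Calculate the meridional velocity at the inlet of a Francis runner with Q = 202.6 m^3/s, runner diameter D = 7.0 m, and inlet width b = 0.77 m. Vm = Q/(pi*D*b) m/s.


Vm = 202.6 / (pi * 7.0 * 0.77) = 11.9647 m/s


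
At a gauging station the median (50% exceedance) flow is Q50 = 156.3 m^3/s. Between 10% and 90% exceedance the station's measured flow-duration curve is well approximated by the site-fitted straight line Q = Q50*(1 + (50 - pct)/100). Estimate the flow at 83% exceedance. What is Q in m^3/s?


Q = 156.3 * (1 + (50 - 83)/100) = 104.7210 m^3/s


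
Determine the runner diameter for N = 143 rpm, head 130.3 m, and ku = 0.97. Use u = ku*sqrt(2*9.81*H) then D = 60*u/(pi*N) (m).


u = 0.97 * sqrt(2*9.81*130.3) = 49.0449 m/s
D = 60 * 49.0449 / (pi * 143) = 6.5503 m


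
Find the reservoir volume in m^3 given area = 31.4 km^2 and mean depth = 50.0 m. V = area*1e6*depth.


V = 31.4 * 1e6 * 50.0 = 1.5700e+09 m^3


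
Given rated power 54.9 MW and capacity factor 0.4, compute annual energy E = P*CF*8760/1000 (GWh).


E = 54.9 * 0.4 * 8760 / 1000 = 192.3696 GWh


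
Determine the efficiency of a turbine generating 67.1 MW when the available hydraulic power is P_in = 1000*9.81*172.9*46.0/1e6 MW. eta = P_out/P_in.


P_in = 1000 * 9.81 * 172.9 * 46.0 / 1e6 = 78.0229 MW
eta = 67.1 / 78.0229 = 0.8600


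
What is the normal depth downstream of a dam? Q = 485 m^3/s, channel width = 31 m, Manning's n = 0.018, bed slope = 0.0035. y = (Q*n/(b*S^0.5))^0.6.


y = (485 * 0.018 / (31 * 0.0035^0.5))^0.6 = 2.5502 m


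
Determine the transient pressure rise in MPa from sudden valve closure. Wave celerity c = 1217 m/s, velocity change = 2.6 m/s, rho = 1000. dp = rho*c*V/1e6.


dp = 1000 * 1217 * 2.6 / 1e6 = 3.1642 MPa


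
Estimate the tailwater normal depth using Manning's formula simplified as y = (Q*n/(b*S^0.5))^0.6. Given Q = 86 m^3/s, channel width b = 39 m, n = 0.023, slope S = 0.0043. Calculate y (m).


y = (86 * 0.023 / (39 * 0.0043^0.5))^0.6 = 0.8571 m


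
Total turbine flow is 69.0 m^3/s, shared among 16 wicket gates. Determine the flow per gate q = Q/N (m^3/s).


q = 69.0 / 16 = 4.3125 m^3/s


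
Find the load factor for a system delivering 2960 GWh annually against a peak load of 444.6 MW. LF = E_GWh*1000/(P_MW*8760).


LF = 2960 * 1000 / (444.6 * 8760) = 0.7600


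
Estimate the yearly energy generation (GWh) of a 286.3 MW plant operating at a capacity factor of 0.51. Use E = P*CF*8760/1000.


E = 286.3 * 0.51 * 8760 / 1000 = 1279.0739 GWh


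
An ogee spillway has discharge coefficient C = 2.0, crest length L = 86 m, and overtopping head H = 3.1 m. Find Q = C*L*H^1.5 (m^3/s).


Q = 2.0 * 86 * 3.1^1.5 = 938.7955 m^3/s


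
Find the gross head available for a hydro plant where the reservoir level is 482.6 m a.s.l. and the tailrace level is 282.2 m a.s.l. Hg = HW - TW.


Hg = 482.6 - 282.2 = 200.4000 m


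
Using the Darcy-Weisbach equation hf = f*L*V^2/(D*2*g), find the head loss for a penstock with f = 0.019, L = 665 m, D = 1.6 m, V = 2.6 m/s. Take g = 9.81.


hf = 0.019 * 665 * 2.6^2 / (1.6 * 2 * 9.81) = 2.7208 m


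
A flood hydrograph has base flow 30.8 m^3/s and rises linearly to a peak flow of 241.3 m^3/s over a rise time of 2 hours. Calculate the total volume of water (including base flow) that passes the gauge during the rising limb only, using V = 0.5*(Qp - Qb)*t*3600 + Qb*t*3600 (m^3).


V = 0.5*(241.3 - 30.8)*2*3600 + 30.8*2*3600 = 979560.0000 m^3


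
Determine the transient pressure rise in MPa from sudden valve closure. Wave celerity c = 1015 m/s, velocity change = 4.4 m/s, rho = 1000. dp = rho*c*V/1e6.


dp = 1000 * 1015 * 4.4 / 1e6 = 4.4660 MPa


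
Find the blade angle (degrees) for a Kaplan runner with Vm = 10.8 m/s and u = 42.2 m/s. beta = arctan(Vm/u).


beta = arctan(10.8 / 42.2) = 14.3553 degrees


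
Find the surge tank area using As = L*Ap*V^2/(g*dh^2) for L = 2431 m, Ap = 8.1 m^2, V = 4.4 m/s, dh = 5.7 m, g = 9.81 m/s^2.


As = 2431 * 8.1 * 4.4^2 / (9.81 * 5.7^2) = 1196.0700 m^2


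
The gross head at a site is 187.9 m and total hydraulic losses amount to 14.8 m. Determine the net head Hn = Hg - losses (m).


Hn = 187.9 - 14.8 = 173.1000 m


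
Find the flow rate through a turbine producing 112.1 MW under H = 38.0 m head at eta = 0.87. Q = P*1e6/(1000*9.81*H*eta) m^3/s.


Q = 112.1 * 1e6 / (1000 * 9.81 * 38.0 * 0.87) = 345.6478 m^3/s


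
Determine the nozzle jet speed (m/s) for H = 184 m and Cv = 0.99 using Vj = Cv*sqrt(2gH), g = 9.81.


Vj = 0.99 * sqrt(2*9.81*184) = 59.4831 m/s


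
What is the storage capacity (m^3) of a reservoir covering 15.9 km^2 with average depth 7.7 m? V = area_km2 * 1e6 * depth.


V = 15.9 * 1e6 * 7.7 = 1.2243e+08 m^3


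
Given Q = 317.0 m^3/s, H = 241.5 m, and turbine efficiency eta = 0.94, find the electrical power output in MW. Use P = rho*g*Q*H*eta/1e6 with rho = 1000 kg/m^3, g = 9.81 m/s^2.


P = 1000 * 9.81 * 317.0 * 241.5 * 0.94 / 1e6 = 705.9489 MW


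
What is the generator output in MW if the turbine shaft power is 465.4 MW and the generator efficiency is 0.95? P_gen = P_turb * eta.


P_gen = 465.4 * 0.95 = 442.1300 MW


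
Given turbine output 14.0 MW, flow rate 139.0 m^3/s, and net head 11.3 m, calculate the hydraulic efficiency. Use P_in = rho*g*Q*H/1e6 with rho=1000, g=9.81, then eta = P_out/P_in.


P_in = 1000 * 9.81 * 139.0 * 11.3 / 1e6 = 15.4086 MW
eta = 14.0 / 15.4086 = 0.9086


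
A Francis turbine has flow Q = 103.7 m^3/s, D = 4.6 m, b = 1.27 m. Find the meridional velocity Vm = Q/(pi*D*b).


Vm = 103.7 / (pi * 4.6 * 1.27) = 5.6502 m/s


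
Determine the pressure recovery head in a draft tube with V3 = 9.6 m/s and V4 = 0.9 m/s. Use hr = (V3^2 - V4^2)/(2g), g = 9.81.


hr = (9.6^2 - 0.9^2) / (2*9.81) = 4.6560 m


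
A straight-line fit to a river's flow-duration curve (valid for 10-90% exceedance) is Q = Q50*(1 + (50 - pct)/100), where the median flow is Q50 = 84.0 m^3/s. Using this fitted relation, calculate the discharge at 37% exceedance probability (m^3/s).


Q = 84.0 * (1 + (50 - 37)/100) = 94.9200 m^3/s


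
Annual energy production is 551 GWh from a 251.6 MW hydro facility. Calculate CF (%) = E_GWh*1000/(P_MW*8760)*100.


CF = 551 * 1000 / (251.6 * 8760) * 100 = 24.9998 %


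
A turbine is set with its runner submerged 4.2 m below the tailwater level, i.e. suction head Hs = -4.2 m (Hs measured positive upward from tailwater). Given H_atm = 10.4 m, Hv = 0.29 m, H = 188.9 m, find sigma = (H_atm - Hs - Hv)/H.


sigma = (10.4 - (-4.2) - 0.29) / 188.9 = 0.0758


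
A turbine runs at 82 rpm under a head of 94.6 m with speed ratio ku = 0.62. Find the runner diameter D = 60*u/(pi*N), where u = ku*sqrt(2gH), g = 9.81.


u = 0.62 * sqrt(2*9.81*94.6) = 26.7108 m/s
D = 60 * 26.7108 / (pi * 82) = 6.2212 m


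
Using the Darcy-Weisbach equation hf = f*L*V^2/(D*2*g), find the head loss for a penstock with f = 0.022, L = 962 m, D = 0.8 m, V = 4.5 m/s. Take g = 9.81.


hf = 0.022 * 962 * 4.5^2 / (0.8 * 2 * 9.81) = 27.3045 m


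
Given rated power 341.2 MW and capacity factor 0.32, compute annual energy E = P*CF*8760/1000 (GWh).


E = 341.2 * 0.32 * 8760 / 1000 = 956.4518 GWh


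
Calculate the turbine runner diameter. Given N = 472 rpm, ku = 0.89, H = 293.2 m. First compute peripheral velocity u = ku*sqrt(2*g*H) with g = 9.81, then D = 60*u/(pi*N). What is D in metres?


u = 0.89 * sqrt(2*9.81*293.2) = 67.5028 m/s
D = 60 * 67.5028 / (pi * 472) = 2.7314 m


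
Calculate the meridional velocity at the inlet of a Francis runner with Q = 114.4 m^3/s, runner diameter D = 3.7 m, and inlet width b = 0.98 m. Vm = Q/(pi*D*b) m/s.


Vm = 114.4 / (pi * 3.7 * 0.98) = 10.0427 m/s


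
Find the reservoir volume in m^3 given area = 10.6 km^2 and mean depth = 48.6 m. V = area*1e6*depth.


V = 10.6 * 1e6 * 48.6 = 5.1516e+08 m^3


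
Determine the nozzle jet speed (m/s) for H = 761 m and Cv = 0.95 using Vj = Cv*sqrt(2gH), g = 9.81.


Vj = 0.95 * sqrt(2*9.81*761) = 116.0821 m/s


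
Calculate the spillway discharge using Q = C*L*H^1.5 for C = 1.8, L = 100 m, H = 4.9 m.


Q = 1.8 * 100 * 4.9^1.5 = 1952.3902 m^3/s


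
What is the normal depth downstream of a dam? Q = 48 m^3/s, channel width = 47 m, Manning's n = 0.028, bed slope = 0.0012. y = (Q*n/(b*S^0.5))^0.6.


y = (48 * 0.028 / (47 * 0.0012^0.5))^0.6 = 0.8913 m


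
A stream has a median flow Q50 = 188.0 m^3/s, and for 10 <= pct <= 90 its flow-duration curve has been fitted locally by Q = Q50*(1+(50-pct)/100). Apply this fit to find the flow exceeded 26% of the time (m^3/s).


Q = 188.0 * (1 + (50 - 26)/100) = 233.1200 m^3/s


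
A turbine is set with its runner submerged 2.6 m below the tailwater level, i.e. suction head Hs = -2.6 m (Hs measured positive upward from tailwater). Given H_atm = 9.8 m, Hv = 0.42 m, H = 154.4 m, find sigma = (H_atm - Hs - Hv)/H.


sigma = (9.8 - (-2.6) - 0.42) / 154.4 = 0.0776


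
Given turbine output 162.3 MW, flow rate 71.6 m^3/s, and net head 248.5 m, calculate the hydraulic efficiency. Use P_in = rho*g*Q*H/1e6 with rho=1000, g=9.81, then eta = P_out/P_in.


P_in = 1000 * 9.81 * 71.6 * 248.5 / 1e6 = 174.5454 MW
eta = 162.3 / 174.5454 = 0.9298


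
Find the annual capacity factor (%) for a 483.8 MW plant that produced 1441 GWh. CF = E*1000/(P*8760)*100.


CF = 1441 * 1000 / (483.8 * 8760) * 100 = 34.0012 %


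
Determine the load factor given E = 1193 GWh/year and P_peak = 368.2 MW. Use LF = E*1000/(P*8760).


LF = 1193 * 1000 / (368.2 * 8760) = 0.3699


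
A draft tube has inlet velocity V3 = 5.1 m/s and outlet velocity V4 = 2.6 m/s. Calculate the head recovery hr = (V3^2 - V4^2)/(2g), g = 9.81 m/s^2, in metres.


hr = (5.1^2 - 2.6^2) / (2*9.81) = 0.9811 m


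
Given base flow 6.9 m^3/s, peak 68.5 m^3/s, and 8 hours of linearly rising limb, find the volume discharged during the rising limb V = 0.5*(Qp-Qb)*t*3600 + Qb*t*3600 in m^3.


V = 0.5*(68.5 - 6.9)*8*3600 + 6.9*8*3600 = 1.0858e+06 m^3


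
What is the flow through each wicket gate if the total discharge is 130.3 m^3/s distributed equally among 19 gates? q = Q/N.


q = 130.3 / 19 = 6.8579 m^3/s


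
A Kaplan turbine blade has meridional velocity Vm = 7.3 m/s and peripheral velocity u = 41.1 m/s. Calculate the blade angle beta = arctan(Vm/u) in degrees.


beta = arctan(7.3 / 41.1) = 10.0716 degrees


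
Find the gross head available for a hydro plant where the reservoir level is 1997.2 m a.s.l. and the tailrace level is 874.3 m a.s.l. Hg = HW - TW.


Hg = 1997.2 - 874.3 = 1122.9000 m


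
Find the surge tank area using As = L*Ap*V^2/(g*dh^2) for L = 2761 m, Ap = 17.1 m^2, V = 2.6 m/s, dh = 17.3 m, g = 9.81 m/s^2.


As = 2761 * 17.1 * 2.6^2 / (9.81 * 17.3^2) = 108.7046 m^2


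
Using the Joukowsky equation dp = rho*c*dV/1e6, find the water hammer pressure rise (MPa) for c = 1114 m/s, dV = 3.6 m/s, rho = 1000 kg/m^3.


dp = 1000 * 1114 * 3.6 / 1e6 = 4.0104 MPa


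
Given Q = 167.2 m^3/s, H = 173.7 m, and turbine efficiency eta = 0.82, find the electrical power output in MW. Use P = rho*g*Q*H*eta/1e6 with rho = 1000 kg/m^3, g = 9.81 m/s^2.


P = 1000 * 9.81 * 167.2 * 173.7 * 0.82 / 1e6 = 233.6248 MW


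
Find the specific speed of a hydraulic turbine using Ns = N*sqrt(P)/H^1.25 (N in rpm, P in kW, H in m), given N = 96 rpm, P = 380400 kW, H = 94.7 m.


Ns = 96 * 380400^0.5 / 94.7^1.25 = 200.4260


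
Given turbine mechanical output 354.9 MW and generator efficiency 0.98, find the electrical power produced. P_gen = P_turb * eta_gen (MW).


P_gen = 354.9 * 0.98 = 347.8020 MW


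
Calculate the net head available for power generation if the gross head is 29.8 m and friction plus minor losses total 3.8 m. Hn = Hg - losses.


Hn = 29.8 - 3.8 = 26.0000 m


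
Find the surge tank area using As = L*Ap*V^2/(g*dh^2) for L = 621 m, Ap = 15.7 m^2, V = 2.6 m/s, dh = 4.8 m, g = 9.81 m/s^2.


As = 621 * 15.7 * 2.6^2 / (9.81 * 4.8^2) = 291.5993 m^2


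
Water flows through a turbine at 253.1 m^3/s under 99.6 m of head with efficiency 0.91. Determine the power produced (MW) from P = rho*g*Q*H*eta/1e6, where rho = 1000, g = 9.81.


P = 1000 * 9.81 * 253.1 * 99.6 * 0.91 / 1e6 = 225.0411 MW


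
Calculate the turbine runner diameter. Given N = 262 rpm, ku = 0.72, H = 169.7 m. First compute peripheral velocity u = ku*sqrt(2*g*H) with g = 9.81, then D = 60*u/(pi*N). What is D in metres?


u = 0.72 * sqrt(2*9.81*169.7) = 41.5454 m/s
D = 60 * 41.5454 / (pi * 262) = 3.0285 m


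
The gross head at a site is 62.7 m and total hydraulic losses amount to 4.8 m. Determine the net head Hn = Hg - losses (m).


Hn = 62.7 - 4.8 = 57.9000 m


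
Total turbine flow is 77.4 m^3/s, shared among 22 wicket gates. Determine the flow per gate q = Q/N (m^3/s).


q = 77.4 / 22 = 3.5182 m^3/s


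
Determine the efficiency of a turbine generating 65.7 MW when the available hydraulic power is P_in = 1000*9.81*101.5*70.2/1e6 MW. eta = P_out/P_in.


P_in = 1000 * 9.81 * 101.5 * 70.2 / 1e6 = 69.8992 MW
eta = 65.7 / 69.8992 = 0.9399


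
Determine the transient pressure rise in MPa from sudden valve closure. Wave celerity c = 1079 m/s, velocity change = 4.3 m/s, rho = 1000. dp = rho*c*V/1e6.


dp = 1000 * 1079 * 4.3 / 1e6 = 4.6397 MPa


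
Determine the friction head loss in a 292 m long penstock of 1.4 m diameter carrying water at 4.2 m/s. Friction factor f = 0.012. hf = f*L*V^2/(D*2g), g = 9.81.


hf = 0.012 * 292 * 4.2^2 / (1.4 * 2 * 9.81) = 2.2503 m


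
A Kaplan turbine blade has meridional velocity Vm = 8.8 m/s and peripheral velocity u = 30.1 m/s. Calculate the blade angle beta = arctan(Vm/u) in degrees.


beta = arctan(8.8 / 30.1) = 16.2967 degrees


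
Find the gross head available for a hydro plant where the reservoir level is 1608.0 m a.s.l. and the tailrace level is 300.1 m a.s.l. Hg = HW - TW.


Hg = 1608.0 - 300.1 = 1307.9000 m


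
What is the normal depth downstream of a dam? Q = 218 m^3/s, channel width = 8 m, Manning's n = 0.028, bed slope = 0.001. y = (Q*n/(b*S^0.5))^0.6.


y = (218 * 0.028 / (8 * 0.001^0.5))^0.6 = 6.7533 m


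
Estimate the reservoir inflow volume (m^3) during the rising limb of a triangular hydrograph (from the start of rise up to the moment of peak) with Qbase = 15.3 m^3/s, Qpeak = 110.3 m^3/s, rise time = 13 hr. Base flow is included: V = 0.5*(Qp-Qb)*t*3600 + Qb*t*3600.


V = 0.5*(110.3 - 15.3)*13*3600 + 15.3*13*3600 = 2.9390e+06 m^3


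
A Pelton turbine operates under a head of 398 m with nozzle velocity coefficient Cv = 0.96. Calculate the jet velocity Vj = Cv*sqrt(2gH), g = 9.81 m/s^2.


Vj = 0.96 * sqrt(2*9.81*398) = 84.8325 m/s


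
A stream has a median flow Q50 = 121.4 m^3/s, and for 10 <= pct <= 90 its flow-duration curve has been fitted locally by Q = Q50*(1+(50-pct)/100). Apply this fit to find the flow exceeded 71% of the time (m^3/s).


Q = 121.4 * (1 + (50 - 71)/100) = 95.9060 m^3/s


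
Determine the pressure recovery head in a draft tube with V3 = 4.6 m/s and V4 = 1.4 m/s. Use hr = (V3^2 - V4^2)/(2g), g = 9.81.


hr = (4.6^2 - 1.4^2) / (2*9.81) = 0.9786 m


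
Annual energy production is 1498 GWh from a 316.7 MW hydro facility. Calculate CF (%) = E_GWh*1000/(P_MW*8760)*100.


CF = 1498 * 1000 / (316.7 * 8760) * 100 = 53.9958 %


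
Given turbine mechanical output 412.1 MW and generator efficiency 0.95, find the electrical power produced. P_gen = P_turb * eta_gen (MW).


P_gen = 412.1 * 0.95 = 391.4950 MW


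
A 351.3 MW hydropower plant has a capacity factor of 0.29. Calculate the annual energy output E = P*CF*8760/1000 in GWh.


E = 351.3 * 0.29 * 8760 / 1000 = 892.4425 GWh


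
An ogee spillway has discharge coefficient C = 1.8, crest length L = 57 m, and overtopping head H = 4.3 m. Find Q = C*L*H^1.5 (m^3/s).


Q = 1.8 * 57 * 4.3^1.5 = 914.8503 m^3/s


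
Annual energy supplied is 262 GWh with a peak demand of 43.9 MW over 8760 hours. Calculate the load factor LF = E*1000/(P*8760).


LF = 262 * 1000 / (43.9 * 8760) = 0.6813


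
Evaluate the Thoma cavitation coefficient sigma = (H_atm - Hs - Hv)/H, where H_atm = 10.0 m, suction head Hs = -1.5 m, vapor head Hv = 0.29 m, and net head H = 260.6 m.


sigma = (10.0 - (-1.5) - 0.29) / 260.6 = 0.0430


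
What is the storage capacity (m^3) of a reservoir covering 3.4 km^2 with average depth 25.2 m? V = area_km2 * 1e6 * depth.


V = 3.4 * 1e6 * 25.2 = 8.5680e+07 m^3


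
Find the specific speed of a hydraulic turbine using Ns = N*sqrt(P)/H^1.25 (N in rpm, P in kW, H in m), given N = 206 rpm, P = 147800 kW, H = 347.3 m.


Ns = 206 * 147800^0.5 / 347.3^1.25 = 52.8230


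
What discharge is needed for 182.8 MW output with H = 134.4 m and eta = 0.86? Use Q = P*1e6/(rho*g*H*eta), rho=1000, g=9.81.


Q = 182.8 * 1e6 / (1000 * 9.81 * 134.4 * 0.86) = 161.2165 m^3/s


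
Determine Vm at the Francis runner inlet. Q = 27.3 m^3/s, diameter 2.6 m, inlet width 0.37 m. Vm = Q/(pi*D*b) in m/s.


Vm = 27.3 / (pi * 2.6 * 0.37) = 9.0331 m/s


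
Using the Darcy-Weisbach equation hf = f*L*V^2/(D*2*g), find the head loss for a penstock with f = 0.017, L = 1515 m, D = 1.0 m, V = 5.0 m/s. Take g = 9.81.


hf = 0.017 * 1515 * 5.0^2 / (1.0 * 2 * 9.81) = 32.8173 m


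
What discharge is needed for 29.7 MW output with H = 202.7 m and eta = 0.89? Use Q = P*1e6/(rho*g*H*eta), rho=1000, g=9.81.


Q = 29.7 * 1e6 / (1000 * 9.81 * 202.7 * 0.89) = 16.7820 m^3/s


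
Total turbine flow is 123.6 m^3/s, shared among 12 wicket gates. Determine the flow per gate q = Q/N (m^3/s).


q = 123.6 / 12 = 10.3000 m^3/s


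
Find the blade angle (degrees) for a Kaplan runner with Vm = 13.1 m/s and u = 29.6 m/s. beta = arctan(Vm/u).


beta = arctan(13.1 / 29.6) = 23.8726 degrees


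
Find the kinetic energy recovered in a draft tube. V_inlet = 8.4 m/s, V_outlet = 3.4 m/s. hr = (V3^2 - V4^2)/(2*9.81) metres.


hr = (8.4^2 - 3.4^2) / (2*9.81) = 3.0071 m


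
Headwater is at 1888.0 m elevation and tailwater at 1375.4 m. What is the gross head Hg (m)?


Hg = 1888.0 - 1375.4 = 512.6000 m


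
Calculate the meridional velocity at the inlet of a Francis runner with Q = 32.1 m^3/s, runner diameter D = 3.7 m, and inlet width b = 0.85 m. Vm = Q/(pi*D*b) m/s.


Vm = 32.1 / (pi * 3.7 * 0.85) = 3.2489 m/s


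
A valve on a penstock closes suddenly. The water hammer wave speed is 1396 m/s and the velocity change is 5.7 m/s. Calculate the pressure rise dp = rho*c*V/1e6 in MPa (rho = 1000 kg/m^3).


dp = 1000 * 1396 * 5.7 / 1e6 = 7.9572 MPa


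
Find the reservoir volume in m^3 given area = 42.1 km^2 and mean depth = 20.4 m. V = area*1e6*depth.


V = 42.1 * 1e6 * 20.4 = 8.5884e+08 m^3


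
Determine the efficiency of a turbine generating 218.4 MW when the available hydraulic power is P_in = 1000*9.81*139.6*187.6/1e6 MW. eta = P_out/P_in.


P_in = 1000 * 9.81 * 139.6 * 187.6 / 1e6 = 256.9137 MW
eta = 218.4 / 256.9137 = 0.8501


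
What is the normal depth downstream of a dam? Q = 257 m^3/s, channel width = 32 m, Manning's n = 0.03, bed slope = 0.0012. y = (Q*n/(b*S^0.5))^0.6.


y = (257 * 0.03 / (32 * 0.0012^0.5))^0.6 = 3.2018 m


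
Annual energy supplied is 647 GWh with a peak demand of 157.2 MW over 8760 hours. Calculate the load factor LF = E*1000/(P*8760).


LF = 647 * 1000 / (157.2 * 8760) = 0.4698


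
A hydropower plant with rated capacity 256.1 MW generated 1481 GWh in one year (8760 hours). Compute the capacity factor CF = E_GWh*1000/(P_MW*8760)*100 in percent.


CF = 1481 * 1000 / (256.1 * 8760) * 100 = 66.0148 %


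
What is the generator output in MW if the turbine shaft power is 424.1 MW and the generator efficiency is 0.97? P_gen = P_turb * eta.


P_gen = 424.1 * 0.97 = 411.3770 MW


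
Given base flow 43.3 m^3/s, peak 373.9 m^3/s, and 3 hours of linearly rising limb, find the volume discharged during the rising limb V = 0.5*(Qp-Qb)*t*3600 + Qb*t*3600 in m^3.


V = 0.5*(373.9 - 43.3)*3*3600 + 43.3*3*3600 = 2.2529e+06 m^3


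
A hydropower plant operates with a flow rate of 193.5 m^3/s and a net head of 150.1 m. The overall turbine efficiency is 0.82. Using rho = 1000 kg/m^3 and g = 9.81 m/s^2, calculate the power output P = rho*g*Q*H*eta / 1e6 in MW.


P = 1000 * 9.81 * 193.5 * 150.1 * 0.82 / 1e6 = 233.6386 MW


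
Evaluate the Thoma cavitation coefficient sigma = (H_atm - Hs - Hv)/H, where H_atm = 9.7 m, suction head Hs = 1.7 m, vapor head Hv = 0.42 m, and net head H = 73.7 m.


sigma = (9.7 - 1.7 - 0.42) / 73.7 = 0.1028


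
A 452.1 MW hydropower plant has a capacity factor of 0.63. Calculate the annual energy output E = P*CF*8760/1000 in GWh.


E = 452.1 * 0.63 * 8760 / 1000 = 2495.0495 GWh


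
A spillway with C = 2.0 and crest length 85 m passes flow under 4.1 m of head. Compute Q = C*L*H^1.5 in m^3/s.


Q = 2.0 * 85 * 4.1^1.5 = 1411.3174 m^3/s


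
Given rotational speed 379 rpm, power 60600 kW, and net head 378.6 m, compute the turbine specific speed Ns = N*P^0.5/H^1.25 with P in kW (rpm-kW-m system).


Ns = 379 * 60600^0.5 / 378.6^1.25 = 55.8663


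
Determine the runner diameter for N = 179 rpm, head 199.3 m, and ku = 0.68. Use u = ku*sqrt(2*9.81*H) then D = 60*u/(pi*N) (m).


u = 0.68 * sqrt(2*9.81*199.3) = 42.5218 m/s
D = 60 * 42.5218 / (pi * 179) = 4.5369 m


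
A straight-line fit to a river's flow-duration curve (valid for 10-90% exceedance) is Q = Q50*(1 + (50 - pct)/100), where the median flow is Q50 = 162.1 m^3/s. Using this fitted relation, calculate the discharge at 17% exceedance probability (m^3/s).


Q = 162.1 * (1 + (50 - 17)/100) = 215.5930 m^3/s


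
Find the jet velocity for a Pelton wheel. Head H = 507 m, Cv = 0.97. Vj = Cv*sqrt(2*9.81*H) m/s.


Vj = 0.97 * sqrt(2*9.81*507) = 96.7443 m/s


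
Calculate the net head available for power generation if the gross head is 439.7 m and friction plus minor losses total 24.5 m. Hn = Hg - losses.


Hn = 439.7 - 24.5 = 415.2000 m


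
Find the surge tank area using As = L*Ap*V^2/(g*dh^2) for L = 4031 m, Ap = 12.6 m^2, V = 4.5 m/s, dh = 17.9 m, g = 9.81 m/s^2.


As = 4031 * 12.6 * 4.5^2 / (9.81 * 17.9^2) = 327.2151 m^2


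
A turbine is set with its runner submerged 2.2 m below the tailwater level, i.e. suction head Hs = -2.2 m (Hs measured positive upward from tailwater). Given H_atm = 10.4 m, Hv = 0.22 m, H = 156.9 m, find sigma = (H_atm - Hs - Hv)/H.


sigma = (10.4 - (-2.2) - 0.22) / 156.9 = 0.0789


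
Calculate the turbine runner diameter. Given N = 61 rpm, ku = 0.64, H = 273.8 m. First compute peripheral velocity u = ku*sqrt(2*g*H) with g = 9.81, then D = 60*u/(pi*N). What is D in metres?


u = 0.64 * sqrt(2*9.81*273.8) = 46.9079 m/s
D = 60 * 46.9079 / (pi * 61) = 14.6865 m


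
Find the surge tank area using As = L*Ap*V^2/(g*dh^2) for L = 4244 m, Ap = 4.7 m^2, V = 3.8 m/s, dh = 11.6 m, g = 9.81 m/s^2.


As = 4244 * 4.7 * 3.8^2 / (9.81 * 11.6^2) = 218.2003 m^2


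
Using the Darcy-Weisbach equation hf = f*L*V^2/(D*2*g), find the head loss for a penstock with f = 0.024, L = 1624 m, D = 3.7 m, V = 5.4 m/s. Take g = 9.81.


hf = 0.024 * 1624 * 5.4^2 / (3.7 * 2 * 9.81) = 15.6561 m


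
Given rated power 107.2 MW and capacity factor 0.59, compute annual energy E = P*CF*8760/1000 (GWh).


E = 107.2 * 0.59 * 8760 / 1000 = 554.0525 GWh


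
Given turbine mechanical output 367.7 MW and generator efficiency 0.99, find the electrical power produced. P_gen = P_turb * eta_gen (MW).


P_gen = 367.7 * 0.99 = 364.0230 MW


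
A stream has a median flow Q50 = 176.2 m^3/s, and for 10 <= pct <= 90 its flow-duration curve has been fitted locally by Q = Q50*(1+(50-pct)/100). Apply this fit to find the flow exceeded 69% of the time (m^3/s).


Q = 176.2 * (1 + (50 - 69)/100) = 142.7220 m^3/s


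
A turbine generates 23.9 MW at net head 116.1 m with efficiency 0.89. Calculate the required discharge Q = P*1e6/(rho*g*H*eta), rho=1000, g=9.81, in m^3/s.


Q = 23.9 * 1e6 / (1000 * 9.81 * 116.1 * 0.89) = 23.5780 m^3/s


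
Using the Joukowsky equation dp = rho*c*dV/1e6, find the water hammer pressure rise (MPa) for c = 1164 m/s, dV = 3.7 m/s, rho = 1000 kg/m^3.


dp = 1000 * 1164 * 3.7 / 1e6 = 4.3068 MPa


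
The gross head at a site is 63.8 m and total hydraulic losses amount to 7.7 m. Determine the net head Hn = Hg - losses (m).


Hn = 63.8 - 7.7 = 56.1000 m


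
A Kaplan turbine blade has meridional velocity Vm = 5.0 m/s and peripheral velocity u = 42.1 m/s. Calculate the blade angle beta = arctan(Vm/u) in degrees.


beta = arctan(5.0 / 42.1) = 6.7730 degrees


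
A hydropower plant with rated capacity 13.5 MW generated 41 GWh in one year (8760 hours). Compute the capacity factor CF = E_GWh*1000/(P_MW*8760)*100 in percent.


CF = 41 * 1000 / (13.5 * 8760) * 100 = 34.6694 %


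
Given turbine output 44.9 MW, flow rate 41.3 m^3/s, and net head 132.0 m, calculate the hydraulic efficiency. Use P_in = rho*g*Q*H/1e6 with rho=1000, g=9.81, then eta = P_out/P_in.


P_in = 1000 * 9.81 * 41.3 * 132.0 / 1e6 = 53.4802 MW
eta = 44.9 / 53.4802 = 0.8396


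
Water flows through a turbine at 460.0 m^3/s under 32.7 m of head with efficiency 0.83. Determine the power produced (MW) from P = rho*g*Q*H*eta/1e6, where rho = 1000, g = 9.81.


P = 1000 * 9.81 * 460.0 * 32.7 * 0.83 / 1e6 = 122.4765 MW


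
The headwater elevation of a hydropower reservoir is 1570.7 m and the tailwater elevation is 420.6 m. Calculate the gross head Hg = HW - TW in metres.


Hg = 1570.7 - 420.6 = 1150.1000 m


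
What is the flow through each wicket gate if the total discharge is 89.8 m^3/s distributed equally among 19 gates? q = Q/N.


q = 89.8 / 19 = 4.7263 m^3/s


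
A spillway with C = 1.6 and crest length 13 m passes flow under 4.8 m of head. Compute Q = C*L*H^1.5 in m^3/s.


Q = 1.6 * 13 * 4.8^1.5 = 218.7385 m^3/s


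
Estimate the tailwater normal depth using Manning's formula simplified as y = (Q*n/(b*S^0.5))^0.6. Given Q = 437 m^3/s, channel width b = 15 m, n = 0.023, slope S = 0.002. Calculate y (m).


y = (437 * 0.023 / (15 * 0.002^0.5))^0.6 = 5.0741 m


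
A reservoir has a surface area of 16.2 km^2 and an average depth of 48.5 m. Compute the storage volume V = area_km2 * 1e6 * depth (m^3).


V = 16.2 * 1e6 * 48.5 = 7.8570e+08 m^3


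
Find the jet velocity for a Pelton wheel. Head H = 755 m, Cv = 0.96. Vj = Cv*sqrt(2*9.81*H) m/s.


Vj = 0.96 * sqrt(2*9.81*755) = 116.8407 m/s


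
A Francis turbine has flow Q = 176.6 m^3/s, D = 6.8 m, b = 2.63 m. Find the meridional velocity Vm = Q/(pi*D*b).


Vm = 176.6 / (pi * 6.8 * 2.63) = 3.1432 m/s


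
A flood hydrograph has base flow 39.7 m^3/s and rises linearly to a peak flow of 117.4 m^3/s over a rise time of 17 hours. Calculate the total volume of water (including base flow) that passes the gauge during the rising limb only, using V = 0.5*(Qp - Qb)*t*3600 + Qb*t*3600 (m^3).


V = 0.5*(117.4 - 39.7)*17*3600 + 39.7*17*3600 = 4.8073e+06 m^3


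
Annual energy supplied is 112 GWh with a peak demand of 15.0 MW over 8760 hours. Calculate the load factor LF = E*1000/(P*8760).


LF = 112 * 1000 / (15.0 * 8760) = 0.8524


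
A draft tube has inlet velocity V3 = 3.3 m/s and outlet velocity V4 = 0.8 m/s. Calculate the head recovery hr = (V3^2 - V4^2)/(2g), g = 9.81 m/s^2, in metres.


hr = (3.3^2 - 0.8^2) / (2*9.81) = 0.5224 m


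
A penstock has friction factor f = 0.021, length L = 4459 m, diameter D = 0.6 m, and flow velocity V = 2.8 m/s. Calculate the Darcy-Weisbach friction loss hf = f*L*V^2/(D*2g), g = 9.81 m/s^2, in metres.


hf = 0.021 * 4459 * 2.8^2 / (0.6 * 2 * 9.81) = 62.3624 m


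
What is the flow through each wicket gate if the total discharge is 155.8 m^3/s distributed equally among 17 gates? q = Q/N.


q = 155.8 / 17 = 9.1647 m^3/s


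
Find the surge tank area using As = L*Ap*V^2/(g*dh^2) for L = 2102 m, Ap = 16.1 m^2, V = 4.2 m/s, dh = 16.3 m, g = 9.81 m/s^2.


As = 2102 * 16.1 * 4.2^2 / (9.81 * 16.3^2) = 229.0409 m^2


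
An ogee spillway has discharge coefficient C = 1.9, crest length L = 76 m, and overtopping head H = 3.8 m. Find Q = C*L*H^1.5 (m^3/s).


Q = 1.9 * 76 * 3.8^1.5 = 1069.6522 m^3/s


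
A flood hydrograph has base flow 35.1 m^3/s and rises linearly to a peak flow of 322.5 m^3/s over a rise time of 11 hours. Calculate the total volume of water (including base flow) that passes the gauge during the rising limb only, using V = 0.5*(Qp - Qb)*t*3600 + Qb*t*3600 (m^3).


V = 0.5*(322.5 - 35.1)*11*3600 + 35.1*11*3600 = 7.0805e+06 m^3


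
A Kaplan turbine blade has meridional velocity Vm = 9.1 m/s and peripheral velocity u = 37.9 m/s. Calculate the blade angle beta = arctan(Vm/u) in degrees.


beta = arctan(9.1 / 37.9) = 13.5015 degrees


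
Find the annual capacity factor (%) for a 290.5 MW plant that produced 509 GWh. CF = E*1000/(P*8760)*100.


CF = 509 * 1000 / (290.5 * 8760) * 100 = 20.0017 %


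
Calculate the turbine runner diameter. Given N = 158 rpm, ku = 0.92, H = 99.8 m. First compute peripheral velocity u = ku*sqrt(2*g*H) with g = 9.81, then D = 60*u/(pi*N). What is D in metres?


u = 0.92 * sqrt(2*9.81*99.8) = 40.7101 m/s
D = 60 * 40.7101 / (pi * 158) = 4.9209 m


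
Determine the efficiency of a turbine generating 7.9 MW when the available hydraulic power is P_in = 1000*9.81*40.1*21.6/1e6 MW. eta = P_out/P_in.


P_in = 1000 * 9.81 * 40.1 * 21.6 / 1e6 = 8.4970 MW
eta = 7.9 / 8.4970 = 0.9297


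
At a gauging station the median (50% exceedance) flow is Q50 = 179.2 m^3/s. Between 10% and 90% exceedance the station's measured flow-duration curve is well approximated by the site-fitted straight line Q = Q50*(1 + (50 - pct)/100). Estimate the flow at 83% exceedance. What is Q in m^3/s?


Q = 179.2 * (1 + (50 - 83)/100) = 120.0640 m^3/s


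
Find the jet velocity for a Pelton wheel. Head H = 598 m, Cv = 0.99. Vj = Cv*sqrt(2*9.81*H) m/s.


Vj = 0.99 * sqrt(2*9.81*598) = 107.2347 m/s


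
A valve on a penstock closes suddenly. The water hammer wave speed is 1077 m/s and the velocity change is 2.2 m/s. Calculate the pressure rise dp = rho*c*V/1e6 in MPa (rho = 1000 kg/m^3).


dp = 1000 * 1077 * 2.2 / 1e6 = 2.3694 MPa


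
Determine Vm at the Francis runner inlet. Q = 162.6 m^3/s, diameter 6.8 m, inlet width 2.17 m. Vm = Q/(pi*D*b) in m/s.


Vm = 162.6 / (pi * 6.8 * 2.17) = 3.5075 m/s


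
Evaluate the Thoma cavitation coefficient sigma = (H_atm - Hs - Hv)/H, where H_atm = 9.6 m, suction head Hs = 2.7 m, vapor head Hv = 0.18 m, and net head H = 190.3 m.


sigma = (9.6 - 2.7 - 0.18) / 190.3 = 0.0353


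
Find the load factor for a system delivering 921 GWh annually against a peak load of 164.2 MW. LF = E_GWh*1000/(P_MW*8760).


LF = 921 * 1000 / (164.2 * 8760) = 0.6403


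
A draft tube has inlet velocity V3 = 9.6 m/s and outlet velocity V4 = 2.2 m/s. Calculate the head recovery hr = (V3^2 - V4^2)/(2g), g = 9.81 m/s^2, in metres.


hr = (9.6^2 - 2.2^2) / (2*9.81) = 4.4506 m


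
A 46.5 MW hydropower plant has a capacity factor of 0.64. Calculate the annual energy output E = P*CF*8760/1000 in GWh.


E = 46.5 * 0.64 * 8760 / 1000 = 260.6976 GWh


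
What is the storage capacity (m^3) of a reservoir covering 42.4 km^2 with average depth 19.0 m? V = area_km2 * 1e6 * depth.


V = 42.4 * 1e6 * 19.0 = 8.0560e+08 m^3


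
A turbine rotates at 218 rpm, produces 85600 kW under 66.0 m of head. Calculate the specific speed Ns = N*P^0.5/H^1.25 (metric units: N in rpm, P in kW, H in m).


Ns = 218 * 85600^0.5 / 66.0^1.25 = 339.0498


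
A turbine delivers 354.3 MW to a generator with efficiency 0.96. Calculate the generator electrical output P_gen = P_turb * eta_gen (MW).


P_gen = 354.3 * 0.96 = 340.1280 MW


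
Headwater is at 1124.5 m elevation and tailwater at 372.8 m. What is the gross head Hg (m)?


Hg = 1124.5 - 372.8 = 751.7000 m


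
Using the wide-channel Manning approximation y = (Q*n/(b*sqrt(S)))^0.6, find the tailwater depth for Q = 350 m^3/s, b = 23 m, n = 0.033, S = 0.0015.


y = (350 * 0.033 / (23 * 0.0015^0.5))^0.6 = 4.6525 m


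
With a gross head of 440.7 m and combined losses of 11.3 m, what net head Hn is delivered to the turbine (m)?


Hn = 440.7 - 11.3 = 429.4000 m


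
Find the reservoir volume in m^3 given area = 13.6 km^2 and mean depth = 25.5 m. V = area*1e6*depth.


V = 13.6 * 1e6 * 25.5 = 3.4680e+08 m^3


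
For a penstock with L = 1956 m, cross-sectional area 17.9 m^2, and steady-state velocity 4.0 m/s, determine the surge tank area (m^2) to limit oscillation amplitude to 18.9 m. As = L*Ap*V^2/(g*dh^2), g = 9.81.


As = 1956 * 17.9 * 4.0^2 / (9.81 * 18.9^2) = 159.8635 m^2


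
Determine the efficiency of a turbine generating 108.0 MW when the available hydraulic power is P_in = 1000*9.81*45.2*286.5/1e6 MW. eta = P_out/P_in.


P_in = 1000 * 9.81 * 45.2 * 286.5 / 1e6 = 127.0375 MW
eta = 108.0 / 127.0375 = 0.8501


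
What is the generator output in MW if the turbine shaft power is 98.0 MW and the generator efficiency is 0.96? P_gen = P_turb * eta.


P_gen = 98.0 * 0.96 = 94.0800 MW


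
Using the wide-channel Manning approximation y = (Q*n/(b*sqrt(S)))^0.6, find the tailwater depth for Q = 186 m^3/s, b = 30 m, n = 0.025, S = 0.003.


y = (186 * 0.025 / (30 * 0.003^0.5))^0.6 = 1.8666 m


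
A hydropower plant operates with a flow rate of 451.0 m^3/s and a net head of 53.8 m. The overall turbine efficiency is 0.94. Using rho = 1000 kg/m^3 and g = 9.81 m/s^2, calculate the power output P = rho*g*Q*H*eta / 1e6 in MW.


P = 1000 * 9.81 * 451.0 * 53.8 * 0.94 / 1e6 = 223.7462 MW


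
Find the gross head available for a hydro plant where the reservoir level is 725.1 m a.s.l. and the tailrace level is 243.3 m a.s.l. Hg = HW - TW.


Hg = 725.1 - 243.3 = 481.8000 m


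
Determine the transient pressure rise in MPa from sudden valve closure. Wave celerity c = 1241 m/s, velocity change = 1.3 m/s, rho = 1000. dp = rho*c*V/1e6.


dp = 1000 * 1241 * 1.3 / 1e6 = 1.6133 MPa


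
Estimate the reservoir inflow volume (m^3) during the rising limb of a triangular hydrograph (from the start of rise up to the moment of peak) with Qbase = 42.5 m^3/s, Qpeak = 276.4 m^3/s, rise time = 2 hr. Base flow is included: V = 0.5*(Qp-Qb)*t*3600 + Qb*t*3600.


V = 0.5*(276.4 - 42.5)*2*3600 + 42.5*2*3600 = 1.1480e+06 m^3


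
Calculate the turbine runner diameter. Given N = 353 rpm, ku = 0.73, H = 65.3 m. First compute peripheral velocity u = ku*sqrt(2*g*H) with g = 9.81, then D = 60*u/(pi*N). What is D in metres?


u = 0.73 * sqrt(2*9.81*65.3) = 26.1294 m/s
D = 60 * 26.1294 / (pi * 353) = 1.4137 m


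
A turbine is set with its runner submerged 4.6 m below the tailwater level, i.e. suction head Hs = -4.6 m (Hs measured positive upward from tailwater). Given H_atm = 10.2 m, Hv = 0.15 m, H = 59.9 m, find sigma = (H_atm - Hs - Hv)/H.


sigma = (10.2 - (-4.6) - 0.15) / 59.9 = 0.2446


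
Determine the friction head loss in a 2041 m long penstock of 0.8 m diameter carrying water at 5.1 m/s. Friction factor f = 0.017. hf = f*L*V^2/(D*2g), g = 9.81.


hf = 0.017 * 2041 * 5.1^2 / (0.8 * 2 * 9.81) = 57.4967 m


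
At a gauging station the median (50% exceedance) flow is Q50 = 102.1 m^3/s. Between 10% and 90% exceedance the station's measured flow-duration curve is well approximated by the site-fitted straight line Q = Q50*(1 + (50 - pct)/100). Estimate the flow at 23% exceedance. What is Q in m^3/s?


Q = 102.1 * (1 + (50 - 23)/100) = 129.6670 m^3/s


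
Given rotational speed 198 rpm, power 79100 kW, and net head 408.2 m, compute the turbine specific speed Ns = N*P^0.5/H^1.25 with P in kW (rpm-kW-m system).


Ns = 198 * 79100^0.5 / 408.2^1.25 = 30.3502


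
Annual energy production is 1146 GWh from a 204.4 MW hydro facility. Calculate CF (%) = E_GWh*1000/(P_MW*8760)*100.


CF = 1146 * 1000 / (204.4 * 8760) * 100 = 64.0029 %
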